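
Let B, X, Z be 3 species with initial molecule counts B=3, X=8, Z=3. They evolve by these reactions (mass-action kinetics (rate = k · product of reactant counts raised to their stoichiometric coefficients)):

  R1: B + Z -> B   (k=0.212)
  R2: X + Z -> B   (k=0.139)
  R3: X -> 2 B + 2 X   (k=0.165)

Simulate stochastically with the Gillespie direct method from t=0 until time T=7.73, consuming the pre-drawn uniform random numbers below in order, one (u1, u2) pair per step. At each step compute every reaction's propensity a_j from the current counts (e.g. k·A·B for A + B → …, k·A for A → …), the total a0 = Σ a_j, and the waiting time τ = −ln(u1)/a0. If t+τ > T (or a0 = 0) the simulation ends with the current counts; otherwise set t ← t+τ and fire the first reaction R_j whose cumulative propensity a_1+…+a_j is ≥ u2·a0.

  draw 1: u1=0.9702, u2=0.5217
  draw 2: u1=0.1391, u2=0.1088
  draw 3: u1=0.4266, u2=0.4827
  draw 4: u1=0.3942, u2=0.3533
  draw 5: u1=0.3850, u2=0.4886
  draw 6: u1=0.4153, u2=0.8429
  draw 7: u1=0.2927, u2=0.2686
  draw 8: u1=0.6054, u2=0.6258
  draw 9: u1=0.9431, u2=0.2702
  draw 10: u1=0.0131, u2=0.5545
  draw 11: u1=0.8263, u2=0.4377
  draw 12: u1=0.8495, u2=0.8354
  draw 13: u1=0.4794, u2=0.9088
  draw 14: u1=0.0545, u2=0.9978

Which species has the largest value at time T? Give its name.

t=0.000: B=3 X=8 Z=3
Draw 1: a1=1.908, a2=3.336, a3=1.320, a0=6.564; τ=−ln(0.9702)/6.564=0.005 → t=0.005; u2·a0=0.5217·6.564=3.424; a1=1.908 < 3.424 ≤ a1+a2=5.244 → R2 fires; B=4 X=7 Z=2
Draw 2: a1=1.696, a2=1.946, a3=1.155, a0=4.797; τ=−ln(0.1391)/4.797=0.411 → t=0.416; u2·a0=0.1088·4.797=0.522 ≤ a1=1.696 → R1 fires; B=4 X=7 Z=1
Draw 3: a1=0.848, a2=0.973, a3=1.155, a0=2.976; τ=−ln(0.4266)/2.976=0.286 → t=0.702; u2·a0=0.4827·2.976=1.437; a1=0.848 < 1.437 ≤ a1+a2=1.821 → R2 fires; B=5 X=6 Z=0
Draw 4: a1=0.000, a2=0.000, a3=0.990, a0=0.990; τ=−ln(0.3942)/0.990=0.940 → t=1.642; u2·a0=0.3533·0.990=0.350; a1+a2=0.000 < 0.350 ≤ a1+…+a3=0.990 → R3 fires; B=7 X=7 Z=0
Draw 5: a1=0.000, a2=0.000, a3=1.155, a0=1.155; τ=−ln(0.3850)/1.155=0.826 → t=2.469; u2·a0=0.4886·1.155=0.564; a1+a2=0.000 < 0.564 ≤ a1+…+a3=1.155 → R3 fires; B=9 X=8 Z=0
Draw 6: a1=0.000, a2=0.000, a3=1.320, a0=1.320; τ=−ln(0.4153)/1.320=0.666 → t=3.135; u2·a0=0.8429·1.320=1.113; a1+a2=0.000 < 1.113 ≤ a1+…+a3=1.320 → R3 fires; B=11 X=9 Z=0
Draw 7: a1=0.000, a2=0.000, a3=1.485, a0=1.485; τ=−ln(0.2927)/1.485=0.827 → t=3.962; u2·a0=0.2686·1.485=0.399; a1+a2=0.000 < 0.399 ≤ a1+…+a3=1.485 → R3 fires; B=13 X=10 Z=0
Draw 8: a1=0.000, a2=0.000, a3=1.650, a0=1.650; τ=−ln(0.6054)/1.650=0.304 → t=4.266; u2·a0=0.6258·1.650=1.033; a1+a2=0.000 < 1.033 ≤ a1+…+a3=1.650 → R3 fires; B=15 X=11 Z=0
Draw 9: a1=0.000, a2=0.000, a3=1.815, a0=1.815; τ=−ln(0.9431)/1.815=0.032 → t=4.298; u2·a0=0.2702·1.815=0.490; a1+a2=0.000 < 0.490 ≤ a1+…+a3=1.815 → R3 fires; B=17 X=12 Z=0
Draw 10: a1=0.000, a2=0.000, a3=1.980, a0=1.980; τ=−ln(0.0131)/1.980=2.189 → t=6.488; u2·a0=0.5545·1.980=1.098; a1+a2=0.000 < 1.098 ≤ a1+…+a3=1.980 → R3 fires; B=19 X=13 Z=0
Draw 11: a1=0.000, a2=0.000, a3=2.145, a0=2.145; τ=−ln(0.8263)/2.145=0.089 → t=6.577; u2·a0=0.4377·2.145=0.939; a1+a2=0.000 < 0.939 ≤ a1+…+a3=2.145 → R3 fires; B=21 X=14 Z=0
Draw 12: a1=0.000, a2=0.000, a3=2.310, a0=2.310; τ=−ln(0.8495)/2.310=0.071 → t=6.647; u2·a0=0.8354·2.310=1.930; a1+a2=0.000 < 1.930 ≤ a1+…+a3=2.310 → R3 fires; B=23 X=15 Z=0
Draw 13: a1=0.000, a2=0.000, a3=2.475, a0=2.475; τ=−ln(0.4794)/2.475=0.297 → t=6.944; u2·a0=0.9088·2.475=2.249; a1+a2=0.000 < 2.249 ≤ a1+…+a3=2.475 → R3 fires; B=25 X=16 Z=0
Draw 14: a1=0.000, a2=0.000, a3=2.640, a0=2.640; τ=−ln(0.0545)/2.640=1.102 → t=8.046 > T=7.73: stop.
At T=7.73: B=25 X=16 Z=0; the largest is B.

Dominant species at T: B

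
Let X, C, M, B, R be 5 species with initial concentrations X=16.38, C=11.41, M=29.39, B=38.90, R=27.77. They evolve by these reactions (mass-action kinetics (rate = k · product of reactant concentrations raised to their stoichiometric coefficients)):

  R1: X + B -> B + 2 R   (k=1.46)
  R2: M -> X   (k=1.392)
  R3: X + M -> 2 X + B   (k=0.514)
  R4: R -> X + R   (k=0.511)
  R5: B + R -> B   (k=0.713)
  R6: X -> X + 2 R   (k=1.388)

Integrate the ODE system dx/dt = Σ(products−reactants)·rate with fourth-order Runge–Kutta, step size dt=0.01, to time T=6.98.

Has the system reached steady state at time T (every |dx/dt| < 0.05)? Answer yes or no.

RK4 with dt=0.01: 698 steps to T=6.98. Trajectory (selected grid times):
t=0.00: X=16.38 C=11.41 M=29.39 B=38.90 R=27.77
t=0.78: X=0.17 C=11.41 M=7.14 B=46.01 R=0.73
t=1.55: X=0.05 C=11.41 M=2.35 B=46.20 R=0.23
t=2.33: X=0.02 C=11.41 M=0.78 B=46.22 R=0.08
t=3.10: X=0.01 C=11.41 M=0.27 B=46.22 R=0.03
t=3.88: X=0.00 C=11.41 M=0.09 B=46.22 R=0.01
t=4.65: X=0.00 C=11.41 M=0.03 B=46.22 R=0.00
t=5.43: X=0.00 C=11.41 M=0.01 B=46.22 R=0.00
t=6.20: X=0.00 C=11.41 M=0.00 B=46.22 R=0.00
t=6.98: X=0.00 C=11.41 M=0.00 B=46.22 R=0.00
Rates at T: R1=0.0018, R2=0.0017, R3=0.0000, R4=0.0001, R5=0.0038, R6=0.0000
dx/dt at T (Σ net stoichiometry × rate): X=-0.0000, C=+0.0000, M=-0.0017, B=+0.0000, R=-0.0002
Largest |dx/dt| is |-0.0017| (M) < 0.05 → steady.

Steady state at T: yes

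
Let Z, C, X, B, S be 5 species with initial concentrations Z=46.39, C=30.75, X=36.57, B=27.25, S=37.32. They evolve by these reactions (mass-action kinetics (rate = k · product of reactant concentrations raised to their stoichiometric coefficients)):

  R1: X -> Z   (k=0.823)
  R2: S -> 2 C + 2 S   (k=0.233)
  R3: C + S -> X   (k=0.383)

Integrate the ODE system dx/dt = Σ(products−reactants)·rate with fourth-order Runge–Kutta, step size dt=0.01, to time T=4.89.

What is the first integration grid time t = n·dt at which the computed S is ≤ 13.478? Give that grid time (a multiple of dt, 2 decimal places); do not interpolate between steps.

RK4 with dt=0.01: 489 steps to T=4.89. Trajectory (selected grid times):
t=0.00: Z=46.39 C=30.75 X=36.57 B=27.25 S=37.32
t=0.18: Z=53.77 C=8.11 X=53.60 B=27.25 S=13.80
t=0.19: Z=54.21 C=7.76 X=53.57 B=27.25 S=13.42
t=0.54: Z=68.65 C=2.96 X=45.54 B=27.25 S=7.81
t=1.09: Z=85.89 C=1.66 X=31.28 B=27.25 S=5.67
t=1.63: Z=97.44 C=1.37 X=21.32 B=27.25 S=4.73
t=2.17: Z=105.33 C=1.28 X=14.63 B=27.25 S=4.09
t=2.72: Z=110.85 C=1.24 X=10.11 B=27.25 S=3.56
t=3.26: Z=114.65 C=1.23 X=7.17 B=27.25 S=3.13
t=3.80: Z=117.37 C=1.22 X=5.20 B=27.25 S=2.75
t=4.35: Z=119.39 C=1.22 X=3.84 B=27.25 S=2.42
t=4.89: Z=120.88 C=1.22 X=2.92 B=27.25 S=2.13
S(0.18)=13.800 > 13.478 but S(0.19)=13.418 ≤ 13.478, so the first grid time is t=0.19.

Threshold first reached at t = 0.19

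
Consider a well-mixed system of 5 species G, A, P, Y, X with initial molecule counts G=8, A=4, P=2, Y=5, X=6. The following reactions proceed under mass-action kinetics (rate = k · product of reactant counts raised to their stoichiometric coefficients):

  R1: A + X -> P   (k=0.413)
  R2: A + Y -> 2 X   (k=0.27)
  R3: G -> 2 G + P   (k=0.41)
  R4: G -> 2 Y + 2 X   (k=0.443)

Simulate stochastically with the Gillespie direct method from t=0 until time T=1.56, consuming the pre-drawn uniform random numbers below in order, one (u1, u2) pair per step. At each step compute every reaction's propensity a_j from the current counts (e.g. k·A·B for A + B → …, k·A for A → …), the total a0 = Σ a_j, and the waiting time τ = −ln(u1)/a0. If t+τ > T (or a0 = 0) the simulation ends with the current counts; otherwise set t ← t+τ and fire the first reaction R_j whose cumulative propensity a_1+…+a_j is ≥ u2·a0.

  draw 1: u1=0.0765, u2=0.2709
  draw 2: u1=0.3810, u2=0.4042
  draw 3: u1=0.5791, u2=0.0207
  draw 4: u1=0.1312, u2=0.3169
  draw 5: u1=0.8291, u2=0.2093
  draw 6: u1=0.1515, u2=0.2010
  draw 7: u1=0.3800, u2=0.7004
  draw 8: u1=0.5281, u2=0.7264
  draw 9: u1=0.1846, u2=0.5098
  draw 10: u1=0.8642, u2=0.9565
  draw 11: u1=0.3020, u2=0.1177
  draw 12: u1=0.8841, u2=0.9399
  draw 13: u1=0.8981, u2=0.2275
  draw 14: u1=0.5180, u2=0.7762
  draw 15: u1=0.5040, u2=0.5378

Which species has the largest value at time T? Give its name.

t=0.000: G=8 A=4 P=2 Y=5 X=6
Draw 1: a1=9.912, a2=5.400, a3=3.280, a4=3.544, a0=22.136; τ=−ln(0.0765)/22.136=0.116 → t=0.116; u2·a0=0.2709·22.136=5.997 ≤ a1=9.912 → R1 fires; G=8 A=3 P=3 Y=5 X=5
Draw 2: a1=6.195, a2=4.050, a3=3.280, a4=3.544, a0=17.069; τ=−ln(0.3810)/17.069=0.057 → t=0.173; u2·a0=0.4042·17.069=6.899; a1=6.195 < 6.899 ≤ a1+a2=10.245 → R2 fires; G=8 A=2 P=3 Y=4 X=7
Draw 3: a1=5.782, a2=2.160, a3=3.280, a4=3.544, a0=14.766; τ=−ln(0.5791)/14.766=0.037 → t=0.210; u2·a0=0.0207·14.766=0.306 ≤ a1=5.782 → R1 fires; G=8 A=1 P=4 Y=4 X=6
Draw 4: a1=2.478, a2=1.080, a3=3.280, a4=3.544, a0=10.382; τ=−ln(0.1312)/10.382=0.196 → t=0.405; u2·a0=0.3169·10.382=3.290; a1=2.478 < 3.290 ≤ a1+a2=3.558 → R2 fires; G=8 A=0 P=4 Y=3 X=8
Draw 5: a1=0.000, a2=0.000, a3=3.280, a4=3.544, a0=6.824; τ=−ln(0.8291)/6.824=0.027 → t=0.433; u2·a0=0.2093·6.824=1.428; a1+a2=0.000 < 1.428 ≤ a1+…+a3=3.280 → R3 fires; G=9 A=0 P=5 Y=3 X=8
Draw 6: a1=0.000, a2=0.000, a3=3.690, a4=3.987, a0=7.677; τ=−ln(0.1515)/7.677=0.246 → t=0.679; u2·a0=0.2010·7.677=1.543; a1+a2=0.000 < 1.543 ≤ a1+…+a3=3.690 → R3 fires; G=10 A=0 P=6 Y=3 X=8
Draw 7: a1=0.000, a2=0.000, a3=4.100, a4=4.430, a0=8.530; τ=−ln(0.3800)/8.530=0.113 → t=0.792; u2·a0=0.7004·8.530=5.974; a1+…+a3=4.100 < 5.974 ≤ a1+…+a4=8.530 → R4 fires; G=9 A=0 P=6 Y=5 X=10
Draw 8: a1=0.000, a2=0.000, a3=3.690, a4=3.987, a0=7.677; τ=−ln(0.5281)/7.677=0.083 → t=0.875; u2·a0=0.7264·7.677=5.577; a1+…+a3=3.690 < 5.577 ≤ a1+…+a4=7.677 → R4 fires; G=8 A=0 P=6 Y=7 X=12
Draw 9: a1=0.000, a2=0.000, a3=3.280, a4=3.544, a0=6.824; τ=−ln(0.1846)/6.824=0.248 → t=1.123; u2·a0=0.5098·6.824=3.479; a1+…+a3=3.280 < 3.479 ≤ a1+…+a4=6.824 → R4 fires; G=7 A=0 P=6 Y=9 X=14
Draw 10: a1=0.000, a2=0.000, a3=2.870, a4=3.101, a0=5.971; τ=−ln(0.8642)/5.971=0.024 → t=1.147; u2·a0=0.9565·5.971=5.711; a1+…+a3=2.870 < 5.711 ≤ a1+…+a4=5.971 → R4 fires; G=6 A=0 P=6 Y=11 X=16
Draw 11: a1=0.000, a2=0.000, a3=2.460, a4=2.658, a0=5.118; τ=−ln(0.3020)/5.118=0.234 → t=1.381; u2·a0=0.1177·5.118=0.602; a1+a2=0.000 < 0.602 ≤ a1+…+a3=2.460 → R3 fires; G=7 A=0 P=7 Y=11 X=16
Draw 12: a1=0.000, a2=0.000, a3=2.870, a4=3.101, a0=5.971; τ=−ln(0.8841)/5.971=0.021 → t=1.402; u2·a0=0.9399·5.971=5.612; a1+…+a3=2.870 < 5.612 ≤ a1+…+a4=5.971 → R4 fires; G=6 A=0 P=7 Y=13 X=18
Draw 13: a1=0.000, a2=0.000, a3=2.460, a4=2.658, a0=5.118; τ=−ln(0.8981)/5.118=0.021 → t=1.423; u2·a0=0.2275·5.118=1.164; a1+a2=0.000 < 1.164 ≤ a1+…+a3=2.460 → R3 fires; G=7 A=0 P=8 Y=13 X=18
Draw 14: a1=0.000, a2=0.000, a3=2.870, a4=3.101, a0=5.971; τ=−ln(0.5180)/5.971=0.110 → t=1.533; u2·a0=0.7762·5.971=4.635; a1+…+a3=2.870 < 4.635 ≤ a1+…+a4=5.971 → R4 fires; G=6 A=0 P=8 Y=15 X=20
Draw 15: a1=0.000, a2=0.000, a3=2.460, a4=2.658, a0=5.118; τ=−ln(0.5040)/5.118=0.134 → t=1.667 > T=1.56: stop.
At T=1.56: G=6 A=0 P=8 Y=15 X=20; the largest is X.

Dominant species at T: X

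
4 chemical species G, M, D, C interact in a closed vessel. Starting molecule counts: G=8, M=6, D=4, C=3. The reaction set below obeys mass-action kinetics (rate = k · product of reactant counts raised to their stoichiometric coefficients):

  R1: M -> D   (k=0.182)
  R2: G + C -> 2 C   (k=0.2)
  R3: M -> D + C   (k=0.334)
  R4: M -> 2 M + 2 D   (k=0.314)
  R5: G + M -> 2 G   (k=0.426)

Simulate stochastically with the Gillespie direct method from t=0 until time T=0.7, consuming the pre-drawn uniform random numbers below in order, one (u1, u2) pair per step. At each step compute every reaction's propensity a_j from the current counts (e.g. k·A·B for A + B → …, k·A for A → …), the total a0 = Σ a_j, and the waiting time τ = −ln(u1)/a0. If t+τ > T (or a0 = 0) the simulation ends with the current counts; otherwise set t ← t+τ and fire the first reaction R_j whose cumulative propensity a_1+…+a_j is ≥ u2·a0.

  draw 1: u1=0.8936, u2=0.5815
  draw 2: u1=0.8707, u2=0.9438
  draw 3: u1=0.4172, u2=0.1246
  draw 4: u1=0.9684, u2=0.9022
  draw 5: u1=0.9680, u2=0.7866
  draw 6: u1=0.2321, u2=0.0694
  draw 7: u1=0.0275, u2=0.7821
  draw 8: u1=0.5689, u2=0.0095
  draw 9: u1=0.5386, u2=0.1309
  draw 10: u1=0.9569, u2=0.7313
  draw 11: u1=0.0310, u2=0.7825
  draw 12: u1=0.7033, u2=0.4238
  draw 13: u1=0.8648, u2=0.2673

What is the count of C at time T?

t=0.000: G=8 M=6 D=4 C=3
Draw 1: a1=1.092, a2=4.800, a3=2.004, a4=1.884, a5=20.448, a0=30.228; τ=−ln(0.8936)/30.228=0.004 → t=0.004; u2·a0=0.5815·30.228=17.578; a1+…+a4=9.780 < 17.578 ≤ a1+…+a5=30.228 → R5 fires; G=9 M=5 D=4 C=3
Draw 2: a1=0.910, a2=5.400, a3=1.670, a4=1.570, a5=19.170, a0=28.720; τ=−ln(0.8707)/28.720=0.005 → t=0.009; u2·a0=0.9438·28.720=27.106; a1+…+a4=9.550 < 27.106 ≤ a1+…+a5=28.720 → R5 fires; G=10 M=4 D=4 C=3
Draw 3: a1=0.728, a2=6.000, a3=1.336, a4=1.256, a5=17.040, a0=26.360; τ=−ln(0.4172)/26.360=0.033 → t=0.042; u2·a0=0.1246·26.360=3.284; a1=0.728 < 3.284 ≤ a1+a2=6.728 → R2 fires; G=9 M=4 D=4 C=4
Draw 4: a1=0.728, a2=7.200, a3=1.336, a4=1.256, a5=15.336, a0=25.856; τ=−ln(0.9684)/25.856=0.001 → t=0.043; u2·a0=0.9022·25.856=23.327; a1+…+a4=10.520 < 23.327 ≤ a1+…+a5=25.856 → R5 fires; G=10 M=3 D=4 C=4
Draw 5: a1=0.546, a2=8.000, a3=1.002, a4=0.942, a5=12.780, a0=23.270; τ=−ln(0.9680)/23.270=0.001 → t=0.044; u2·a0=0.7866·23.270=18.304; a1+…+a4=10.490 < 18.304 ≤ a1+…+a5=23.270 → R5 fires; G=11 M=2 D=4 C=4
Draw 6: a1=0.364, a2=8.800, a3=0.668, a4=0.628, a5=9.372, a0=19.832; τ=−ln(0.2321)/19.832=0.074 → t=0.118; u2·a0=0.0694·19.832=1.376; a1=0.364 < 1.376 ≤ a1+a2=9.164 → R2 fires; G=10 M=2 D=4 C=5
Draw 7: a1=0.364, a2=10.000, a3=0.668, a4=0.628, a5=8.520, a0=20.180; τ=−ln(0.0275)/20.180=0.178 → t=0.296; u2·a0=0.7821·20.180=15.783; a1+…+a4=11.660 < 15.783 ≤ a1+…+a5=20.180 → R5 fires; G=11 M=1 D=4 C=5
Draw 8: a1=0.182, a2=11.000, a3=0.334, a4=0.314, a5=4.686, a0=16.516; τ=−ln(0.5689)/16.516=0.034 → t=0.330; u2·a0=0.0095·16.516=0.157 ≤ a1=0.182 → R1 fires; G=11 M=0 D=5 C=5
Draw 9: a1=0.000, a2=11.000, a3=0.000, a4=0.000, a5=0.000, a0=11.000; τ=−ln(0.5386)/11.000=0.056 → t=0.386; u2·a0=0.1309·11.000=1.440; a1=0.000 < 1.440 ≤ a1+a2=11.000 → R2 fires; G=10 M=0 D=5 C=6
Draw 10: a1=0.000, a2=12.000, a3=0.000, a4=0.000, a5=0.000, a0=12.000; τ=−ln(0.9569)/12.000=0.004 → t=0.390; u2·a0=0.7313·12.000=8.776; a1=0.000 < 8.776 ≤ a1+a2=12.000 → R2 fires; G=9 M=0 D=5 C=7
Draw 11: a1=0.000, a2=12.600, a3=0.000, a4=0.000, a5=0.000, a0=12.600; τ=−ln(0.0310)/12.600=0.276 → t=0.666; u2·a0=0.7825·12.600=9.859; a1=0.000 < 9.859 ≤ a1+a2=12.600 → R2 fires; G=8 M=0 D=5 C=8
Draw 12: a1=0.000, a2=12.800, a3=0.000, a4=0.000, a5=0.000, a0=12.800; τ=−ln(0.7033)/12.800=0.027 → t=0.693; u2·a0=0.4238·12.800=5.425; a1=0.000 < 5.425 ≤ a1+a2=12.800 → R2 fires; G=7 M=0 D=5 C=9
Draw 13: a1=0.000, a2=12.600, a3=0.000, a4=0.000, a5=0.000, a0=12.600; τ=−ln(0.8648)/12.600=0.012 → t=0.705 > T=0.7: stop.
Read off C at T=0.7: 9

C at T = 9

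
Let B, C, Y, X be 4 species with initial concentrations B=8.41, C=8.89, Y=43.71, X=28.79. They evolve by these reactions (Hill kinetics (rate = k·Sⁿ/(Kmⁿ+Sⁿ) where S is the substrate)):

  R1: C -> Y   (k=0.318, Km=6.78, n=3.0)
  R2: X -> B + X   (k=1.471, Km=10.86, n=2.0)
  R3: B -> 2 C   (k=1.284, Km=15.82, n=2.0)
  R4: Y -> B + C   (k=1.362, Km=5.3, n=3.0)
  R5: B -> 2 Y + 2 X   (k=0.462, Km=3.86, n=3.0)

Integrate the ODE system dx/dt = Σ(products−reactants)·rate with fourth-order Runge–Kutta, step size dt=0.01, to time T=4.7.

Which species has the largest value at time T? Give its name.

Dominant species at T: Y

RK4 with dt=0.01: 470 steps to T=4.7. Trajectory (selected grid times):
t=0.00: B=8.41 C=8.89 Y=43.71 X=28.79
t=0.52: B=9.40 C=9.80 Y=43.57 X=29.23
t=1.04: B=10.37 C=10.75 Y=43.44 X=29.69
t=1.57: B=11.33 C=11.77 Y=43.33 X=30.16
t=2.09: B=12.24 C=12.81 Y=43.23 X=30.62
t=2.61: B=13.14 C=13.90 Y=43.13 X=31.09
t=3.13: B=14.01 C=15.02 Y=43.05 X=31.56
t=3.66: B=14.88 C=16.20 Y=42.96 X=32.04
t=4.18: B=15.71 C=17.40 Y=42.88 X=32.51
t=4.70: B=16.53 C=18.63 Y=42.81 X=32.98
At T=4.7: B=16.53 C=18.63 Y=42.81 X=32.98; the largest is Y.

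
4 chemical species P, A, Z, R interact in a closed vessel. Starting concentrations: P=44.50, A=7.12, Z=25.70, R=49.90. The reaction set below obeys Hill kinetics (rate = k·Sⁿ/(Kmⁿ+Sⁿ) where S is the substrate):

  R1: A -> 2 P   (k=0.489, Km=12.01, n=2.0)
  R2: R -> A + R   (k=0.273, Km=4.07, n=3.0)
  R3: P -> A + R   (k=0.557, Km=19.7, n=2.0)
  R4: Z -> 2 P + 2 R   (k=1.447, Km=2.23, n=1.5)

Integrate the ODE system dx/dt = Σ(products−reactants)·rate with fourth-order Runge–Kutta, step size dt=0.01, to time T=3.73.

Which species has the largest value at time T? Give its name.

RK4 with dt=0.01: 373 steps to T=3.73. Trajectory (selected grid times):
t=0.00: P=44.50 A=7.12 Z=25.70 R=49.90
t=0.41: P=45.57 A=7.37 Z=25.12 R=51.25
t=0.83: P=46.67 A=7.62 Z=24.53 R=52.63
t=1.24: P=47.75 A=7.87 Z=23.95 R=53.98
t=1.66: P=48.86 A=8.12 Z=23.36 R=55.36
t=2.07: P=49.94 A=8.37 Z=22.79 R=56.71
t=2.49: P=51.05 A=8.62 Z=22.20 R=58.09
t=2.90: P=52.14 A=8.86 Z=21.62 R=59.44
t=3.32: P=53.26 A=9.11 Z=21.03 R=60.82
t=3.73: P=54.35 A=9.35 Z=20.46 R=62.17
At T=3.73: P=54.35 A=9.35 Z=20.46 R=62.17; the largest is R.

Dominant species at T: R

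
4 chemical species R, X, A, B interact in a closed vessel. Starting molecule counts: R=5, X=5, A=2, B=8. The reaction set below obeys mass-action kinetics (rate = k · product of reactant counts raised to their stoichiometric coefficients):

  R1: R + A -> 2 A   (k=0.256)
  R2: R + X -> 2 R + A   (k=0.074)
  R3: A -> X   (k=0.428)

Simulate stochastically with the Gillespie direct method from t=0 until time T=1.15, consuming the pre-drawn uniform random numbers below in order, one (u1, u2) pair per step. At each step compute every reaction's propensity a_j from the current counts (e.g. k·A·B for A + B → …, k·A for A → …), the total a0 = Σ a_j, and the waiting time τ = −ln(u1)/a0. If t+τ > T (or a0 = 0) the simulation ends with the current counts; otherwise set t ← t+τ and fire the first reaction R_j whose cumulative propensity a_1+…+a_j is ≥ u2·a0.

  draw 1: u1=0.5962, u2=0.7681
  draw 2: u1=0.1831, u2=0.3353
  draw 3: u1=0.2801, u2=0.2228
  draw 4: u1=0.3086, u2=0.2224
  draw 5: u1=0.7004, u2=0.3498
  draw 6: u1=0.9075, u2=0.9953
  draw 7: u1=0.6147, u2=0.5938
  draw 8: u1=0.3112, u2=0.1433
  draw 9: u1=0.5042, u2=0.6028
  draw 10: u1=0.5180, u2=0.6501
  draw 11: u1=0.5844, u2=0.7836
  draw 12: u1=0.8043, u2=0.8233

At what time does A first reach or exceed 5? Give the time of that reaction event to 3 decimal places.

t=0.000: R=5 X=5 A=2 B=8
Draw 1: a1=2.560, a2=1.850, a3=0.856, a0=5.266; τ=−ln(0.5962)/5.266=0.098 → t=0.098; u2·a0=0.7681·5.266=4.045; a1=2.560 < 4.045 ≤ a1+a2=4.410 → R2 fires; R=6 X=4 A=3 B=8
Draw 2: a1=4.608, a2=1.776, a3=1.284, a0=7.668; τ=−ln(0.1831)/7.668=0.221 → t=0.320; u2·a0=0.3353·7.668=2.571 ≤ a1=4.608 → R1 fires; R=5 X=4 A=4 B=8
Draw 3: a1=5.120, a2=1.480, a3=1.712, a0=8.312; τ=−ln(0.2801)/8.312=0.153 → t=0.473; u2·a0=0.2228·8.312=1.852 ≤ a1=5.120 → R1 fires; R=4 X=4 A=5 B=8
Draw 4: a1=5.120, a2=1.184, a3=2.140, a0=8.444; τ=−ln(0.3086)/8.444=0.139 → t=0.612; u2·a0=0.2224·8.444=1.878 ≤ a1=5.120 → R1 fires; R=3 X=4 A=6 B=8
Draw 5: a1=4.608, a2=0.888, a3=2.568, a0=8.064; τ=−ln(0.7004)/8.064=0.044 → t=0.656; u2·a0=0.3498·8.064=2.821 ≤ a1=4.608 → R1 fires; R=2 X=4 A=7 B=8
Draw 6: a1=3.584, a2=0.592, a3=2.996, a0=7.172; τ=−ln(0.9075)/7.172=0.014 → t=0.670; u2·a0=0.9953·7.172=7.138; a1+a2=4.176 < 7.138 ≤ a1+…+a3=7.172 → R3 fires; R=2 X=5 A=6 B=8
Draw 7: a1=3.072, a2=0.740, a3=2.568, a0=6.380; τ=−ln(0.6147)/6.380=0.076 → t=0.746; u2·a0=0.5938·6.380=3.788; a1=3.072 < 3.788 ≤ a1+a2=3.812 → R2 fires; R=3 X=4 A=7 B=8
Draw 8: a1=5.376, a2=0.888, a3=2.996, a0=9.260; τ=−ln(0.3112)/9.260=0.126 → t=0.872; u2·a0=0.1433·9.260=1.327 ≤ a1=5.376 → R1 fires; R=2 X=4 A=8 B=8
Draw 9: a1=4.096, a2=0.592, a3=3.424, a0=8.112; τ=−ln(0.5042)/8.112=0.084 → t=0.956; u2·a0=0.6028·8.112=4.890; a1+a2=4.688 < 4.890 ≤ a1+…+a3=8.112 → R3 fires; R=2 X=5 A=7 B=8
Draw 10: a1=3.584, a2=0.740, a3=2.996, a0=7.320; τ=−ln(0.5180)/7.320=0.090 → t=1.046; u2·a0=0.6501·7.320=4.759; a1+a2=4.324 < 4.759 ≤ a1+…+a3=7.320 → R3 fires; R=2 X=6 A=6 B=8
Draw 11: a1=3.072, a2=0.888, a3=2.568, a0=6.528; τ=−ln(0.5844)/6.528=0.082 → t=1.129; u2·a0=0.7836·6.528=5.115; a1+a2=3.960 < 5.115 ≤ a1+…+a3=6.528 → R3 fires; R=2 X=7 A=5 B=8
Draw 12: a1=2.560, a2=1.036, a3=2.140, a0=5.736; τ=−ln(0.8043)/5.736=0.038 → t=1.167 > T=1.15: stop.
A first becomes ≥ 5 when it reaches 5 at the event at t=0.473.

Threshold first reached at t = 0.473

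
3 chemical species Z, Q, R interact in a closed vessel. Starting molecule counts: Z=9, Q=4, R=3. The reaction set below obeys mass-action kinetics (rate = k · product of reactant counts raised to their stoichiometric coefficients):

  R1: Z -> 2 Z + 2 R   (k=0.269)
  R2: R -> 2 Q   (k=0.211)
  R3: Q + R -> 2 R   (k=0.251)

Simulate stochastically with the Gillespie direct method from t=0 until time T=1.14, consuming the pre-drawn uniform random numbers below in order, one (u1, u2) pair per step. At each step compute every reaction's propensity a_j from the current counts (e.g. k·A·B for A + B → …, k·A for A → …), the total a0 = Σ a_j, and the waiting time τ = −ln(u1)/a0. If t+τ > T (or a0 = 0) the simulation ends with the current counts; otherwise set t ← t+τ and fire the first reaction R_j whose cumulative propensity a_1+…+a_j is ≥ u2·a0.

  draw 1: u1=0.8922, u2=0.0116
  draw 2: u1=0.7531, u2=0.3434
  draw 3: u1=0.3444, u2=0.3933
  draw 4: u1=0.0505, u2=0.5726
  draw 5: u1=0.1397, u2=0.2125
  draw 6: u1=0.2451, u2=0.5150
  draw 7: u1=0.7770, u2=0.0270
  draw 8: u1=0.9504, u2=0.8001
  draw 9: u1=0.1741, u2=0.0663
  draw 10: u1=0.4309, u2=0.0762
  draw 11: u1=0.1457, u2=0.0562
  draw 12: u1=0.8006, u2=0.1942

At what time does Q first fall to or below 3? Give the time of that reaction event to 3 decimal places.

t=0.000: Z=9 Q=4 R=3
Draw 1: a1=2.421, a2=0.633, a3=3.012, a0=6.066; τ=−ln(0.8922)/6.066=0.019 → t=0.019; u2·a0=0.0116·6.066=0.070 ≤ a1=2.421 → R1 fires; Z=10 Q=4 R=5
Draw 2: a1=2.690, a2=1.055, a3=5.020, a0=8.765; τ=−ln(0.7531)/8.765=0.032 → t=0.051; u2·a0=0.3434·8.765=3.010; a1=2.690 < 3.010 ≤ a1+a2=3.745 → R2 fires; Z=10 Q=6 R=4
Draw 3: a1=2.690, a2=0.844, a3=6.024, a0=9.558; τ=−ln(0.3444)/9.558=0.112 → t=0.163; u2·a0=0.3933·9.558=3.759; a1+a2=3.534 < 3.759 ≤ a1+…+a3=9.558 → R3 fires; Z=10 Q=5 R=5
Draw 4: a1=2.690, a2=1.055, a3=6.275, a0=10.020; τ=−ln(0.0505)/10.020=0.298 → t=0.461; u2·a0=0.5726·10.020=5.737; a1+a2=3.745 < 5.737 ≤ a1+…+a3=10.020 → R3 fires; Z=10 Q=4 R=6
Draw 5: a1=2.690, a2=1.266, a3=6.024, a0=9.980; τ=−ln(0.1397)/9.980=0.197 → t=0.658; u2·a0=0.2125·9.980=2.121 ≤ a1=2.690 → R1 fires; Z=11 Q=4 R=8
Draw 6: a1=2.959, a2=1.688, a3=8.032, a0=12.679; τ=−ln(0.2451)/12.679=0.111 → t=0.769; u2·a0=0.5150·12.679=6.530; a1+a2=4.647 < 6.530 ≤ a1+…+a3=12.679 → R3 fires; Z=11 Q=3 R=9
Draw 7: a1=2.959, a2=1.899, a3=6.777, a0=11.635; τ=−ln(0.7770)/11.635=0.022 → t=0.790; u2·a0=0.0270·11.635=0.314 ≤ a1=2.959 → R1 fires; Z=12 Q=3 R=11
Draw 8: a1=3.228, a2=2.321, a3=8.283, a0=13.832; τ=−ln(0.9504)/13.832=0.004 → t=0.794; u2·a0=0.8001·13.832=11.067; a1+a2=5.549 < 11.067 ≤ a1+…+a3=13.832 → R3 fires; Z=12 Q=2 R=12
Draw 9: a1=3.228, a2=2.532, a3=6.024, a0=11.784; τ=−ln(0.1741)/11.784=0.148 → t=0.942; u2·a0=0.0663·11.784=0.781 ≤ a1=3.228 → R1 fires; Z=13 Q=2 R=14
Draw 10: a1=3.497, a2=2.954, a3=7.028, a0=13.479; τ=−ln(0.4309)/13.479=0.062 → t=1.005; u2·a0=0.0762·13.479=1.027 ≤ a1=3.497 → R1 fires; Z=14 Q=2 R=16
Draw 11: a1=3.766, a2=3.376, a3=8.032, a0=15.174; τ=−ln(0.1457)/15.174=0.127 → t=1.132; u2·a0=0.0562·15.174=0.853 ≤ a1=3.766 → R1 fires; Z=15 Q=2 R=18
Draw 12: a1=4.035, a2=3.798, a3=9.036, a0=16.869; τ=−ln(0.8006)/16.869=0.013 → t=1.145 > T=1.14: stop.
Q first becomes ≤ 3 when it reaches 3 at the event at t=0.769.

Threshold first reached at t = 0.769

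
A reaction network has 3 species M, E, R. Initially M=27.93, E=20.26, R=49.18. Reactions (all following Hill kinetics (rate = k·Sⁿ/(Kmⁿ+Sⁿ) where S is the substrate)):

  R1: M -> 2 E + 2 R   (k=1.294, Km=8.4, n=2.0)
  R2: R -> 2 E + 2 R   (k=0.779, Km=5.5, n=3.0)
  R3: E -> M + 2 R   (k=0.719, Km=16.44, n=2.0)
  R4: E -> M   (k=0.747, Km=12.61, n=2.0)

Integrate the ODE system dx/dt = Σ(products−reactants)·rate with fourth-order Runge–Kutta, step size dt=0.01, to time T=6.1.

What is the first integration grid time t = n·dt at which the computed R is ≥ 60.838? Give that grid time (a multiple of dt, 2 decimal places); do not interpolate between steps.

RK4 with dt=0.01: 610 steps to T=6.1. Trajectory (selected grid times):
t=0.00: M=27.93 E=20.26 R=49.18
t=0.68: M=27.80 E=22.25 R=51.93
t=1.36: M=27.72 E=24.20 R=54.73
t=2.03: M=27.66 E=26.10 R=57.51
t=2.71: M=27.63 E=27.99 R=60.36
t=2.82: M=27.63 E=28.30 R=60.83
t=2.83: M=27.63 E=28.32 R=60.87
t=3.39: M=27.62 E=29.86 R=63.24
t=4.07: M=27.63 E=31.72 R=66.15
t=4.74: M=27.66 E=33.53 R=69.02
t=5.42: M=27.70 E=35.35 R=71.96
t=6.10: M=27.75 E=37.17 R=74.91
R(2.82)=60.829 < 60.838 but R(2.83)=60.871 ≥ 60.838, so the first grid time is t=2.83.

Threshold first reached at t = 2.83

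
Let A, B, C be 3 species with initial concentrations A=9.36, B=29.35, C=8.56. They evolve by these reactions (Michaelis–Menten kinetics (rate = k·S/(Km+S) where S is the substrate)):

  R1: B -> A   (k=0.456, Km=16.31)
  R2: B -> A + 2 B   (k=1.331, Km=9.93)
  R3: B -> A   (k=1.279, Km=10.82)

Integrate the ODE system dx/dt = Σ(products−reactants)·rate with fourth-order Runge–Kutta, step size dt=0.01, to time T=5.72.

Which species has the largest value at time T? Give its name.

RK4 with dt=0.01: 572 steps to T=5.72. Trajectory (selected grid times):
t=0.00: A=9.36 B=29.35 C=8.56
t=0.64: A=10.78 B=29.20 C=8.56
t=1.27: A=12.18 B=29.05 C=8.56
t=1.91: A=13.60 B=28.91 C=8.56
t=2.54: A=14.99 B=28.76 C=8.56
t=3.18: A=16.40 B=28.61 C=8.56
t=3.81: A=17.79 B=28.47 C=8.56
t=4.45: A=19.20 B=28.32 C=8.56
t=5.08: A=20.59 B=28.18 C=8.56
t=5.72: A=21.99 B=28.03 C=8.56
At T=5.72: A=21.99 B=28.03 C=8.56; the largest is B.

Dominant species at T: B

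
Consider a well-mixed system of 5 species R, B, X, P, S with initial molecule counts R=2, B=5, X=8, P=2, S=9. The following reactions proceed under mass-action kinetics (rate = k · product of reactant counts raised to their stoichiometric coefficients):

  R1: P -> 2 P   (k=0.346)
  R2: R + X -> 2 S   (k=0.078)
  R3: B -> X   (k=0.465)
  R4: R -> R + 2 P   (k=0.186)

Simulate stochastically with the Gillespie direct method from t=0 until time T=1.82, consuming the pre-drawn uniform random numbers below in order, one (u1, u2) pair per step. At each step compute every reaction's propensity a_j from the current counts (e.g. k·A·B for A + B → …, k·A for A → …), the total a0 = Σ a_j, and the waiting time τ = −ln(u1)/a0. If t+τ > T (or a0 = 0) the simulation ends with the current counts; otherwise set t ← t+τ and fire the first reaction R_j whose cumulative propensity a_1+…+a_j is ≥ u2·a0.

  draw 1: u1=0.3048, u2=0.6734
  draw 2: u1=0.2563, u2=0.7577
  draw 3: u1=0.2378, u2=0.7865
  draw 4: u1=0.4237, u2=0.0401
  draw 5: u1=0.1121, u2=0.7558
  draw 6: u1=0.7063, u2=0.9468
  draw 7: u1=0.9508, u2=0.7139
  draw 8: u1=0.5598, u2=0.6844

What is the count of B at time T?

B at T = 1

t=0.000: R=2 B=5 X=8 P=2 S=9
Draw 1: a1=0.692, a2=1.248, a3=2.325, a4=0.372, a0=4.637; τ=−ln(0.3048)/4.637=0.256 → t=0.256; u2·a0=0.6734·4.637=3.123; a1+a2=1.940 < 3.123 ≤ a1+…+a3=4.265 → R3 fires; R=2 B=4 X=9 P=2 S=9
Draw 2: a1=0.692, a2=1.404, a3=1.860, a4=0.372, a0=4.328; τ=−ln(0.2563)/4.328=0.315 → t=0.571; u2·a0=0.7577·4.328=3.279; a1+a2=2.096 < 3.279 ≤ a1+…+a3=3.956 → R3 fires; R=2 B=3 X=10 P=2 S=9
Draw 3: a1=0.692, a2=1.560, a3=1.395, a4=0.372, a0=4.019; τ=−ln(0.2378)/4.019=0.357 → t=0.928; u2·a0=0.7865·4.019=3.161; a1+a2=2.252 < 3.161 ≤ a1+…+a3=3.647 → R3 fires; R=2 B=2 X=11 P=2 S=9
Draw 4: a1=0.692, a2=1.716, a3=0.930, a4=0.372, a0=3.710; τ=−ln(0.4237)/3.710=0.231 → t=1.160; u2·a0=0.0401·3.710=0.149 ≤ a1=0.692 → R1 fires; R=2 B=2 X=11 P=3 S=9
Draw 5: a1=1.038, a2=1.716, a3=0.930, a4=0.372, a0=4.056; τ=−ln(0.1121)/4.056=0.540 → t=1.699; u2·a0=0.7558·4.056=3.066; a1+a2=2.754 < 3.066 ≤ a1+…+a3=3.684 → R3 fires; R=2 B=1 X=12 P=3 S=9
Draw 6: a1=1.038, a2=1.872, a3=0.465, a4=0.372, a0=3.747; τ=−ln(0.7063)/3.747=0.093 → t=1.792; u2·a0=0.9468·3.747=3.548; a1+…+a3=3.375 < 3.548 ≤ a1+…+a4=3.747 → R4 fires; R=2 B=1 X=12 P=5 S=9
Draw 7: a1=1.730, a2=1.872, a3=0.465, a4=0.372, a0=4.439; τ=−ln(0.9508)/4.439=0.011 → t=1.803; u2·a0=0.7139·4.439=3.169; a1=1.730 < 3.169 ≤ a1+a2=3.602 → R2 fires; R=1 B=1 X=11 P=5 S=11
Draw 8: a1=1.730, a2=0.858, a3=0.465, a4=0.186, a0=3.239; τ=−ln(0.5598)/3.239=0.179 → t=1.982 > T=1.82: stop.
Read off B at T=1.82: 1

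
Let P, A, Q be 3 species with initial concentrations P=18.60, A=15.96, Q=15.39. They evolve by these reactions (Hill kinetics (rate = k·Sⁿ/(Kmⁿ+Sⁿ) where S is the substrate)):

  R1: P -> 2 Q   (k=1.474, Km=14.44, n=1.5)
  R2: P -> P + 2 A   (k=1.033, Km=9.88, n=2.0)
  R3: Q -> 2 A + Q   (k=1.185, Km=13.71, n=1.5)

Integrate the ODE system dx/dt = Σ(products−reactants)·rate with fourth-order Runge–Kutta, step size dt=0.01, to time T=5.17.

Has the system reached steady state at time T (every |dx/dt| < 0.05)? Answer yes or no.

Steady state at T: no

RK4 with dt=0.01: 517 steps to T=5.17. Trajectory (selected grid times):
t=0.00: P=18.60 A=15.96 Q=15.39
t=0.57: P=18.11 A=17.62 Q=16.38
t=1.15: P=17.61 A=19.33 Q=17.37
t=1.72: P=17.13 A=21.03 Q=18.33
t=2.30: P=16.65 A=22.77 Q=19.28
t=2.87: P=16.19 A=24.49 Q=20.20
t=3.45: P=15.73 A=26.25 Q=21.12
t=4.02: P=15.29 A=27.98 Q=22.01
t=4.60: P=14.85 A=29.75 Q=22.89
t=5.17: P=14.43 A=31.49 Q=23.74
Rates at T: R1=0.7365, R2=0.7032, R3=0.8235
dx/dt at T (Σ net stoichiometry × rate): P=-0.7365, A=+3.0534, Q=+1.4730
Largest |dx/dt| is |+3.0534| (A) ≥ 0.05 → not steady.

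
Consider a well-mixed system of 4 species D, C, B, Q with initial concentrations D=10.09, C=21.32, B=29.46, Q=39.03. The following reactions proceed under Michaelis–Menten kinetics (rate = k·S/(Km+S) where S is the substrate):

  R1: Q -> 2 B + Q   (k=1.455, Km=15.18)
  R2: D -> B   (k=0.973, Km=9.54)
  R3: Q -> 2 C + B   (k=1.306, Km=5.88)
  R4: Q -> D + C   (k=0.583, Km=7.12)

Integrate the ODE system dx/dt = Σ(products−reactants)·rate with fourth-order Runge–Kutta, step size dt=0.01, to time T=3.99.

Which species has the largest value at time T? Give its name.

RK4 with dt=0.01: 399 steps to T=3.99. Trajectory (selected grid times):
t=0.00: D=10.09 C=21.32 B=29.46 Q=39.03
t=0.44: D=10.09 C=22.53 B=31.10 Q=38.31
t=0.89: D=10.08 C=23.77 B=32.77 Q=37.58
t=1.33: D=10.08 C=24.98 B=34.39 Q=36.87
t=1.77: D=10.07 C=26.19 B=36.01 Q=36.16
t=2.22: D=10.07 C=27.41 B=37.66 Q=35.44
t=2.66: D=10.06 C=28.61 B=39.27 Q=34.73
t=3.10: D=10.05 C=29.81 B=40.87 Q=34.03
t=3.55: D=10.04 C=31.02 B=42.49 Q=33.31
t=3.99: D=10.04 C=32.21 B=44.08 Q=32.62
At T=3.99: D=10.04 C=32.21 B=44.08 Q=32.62; the largest is B.

Dominant species at T: B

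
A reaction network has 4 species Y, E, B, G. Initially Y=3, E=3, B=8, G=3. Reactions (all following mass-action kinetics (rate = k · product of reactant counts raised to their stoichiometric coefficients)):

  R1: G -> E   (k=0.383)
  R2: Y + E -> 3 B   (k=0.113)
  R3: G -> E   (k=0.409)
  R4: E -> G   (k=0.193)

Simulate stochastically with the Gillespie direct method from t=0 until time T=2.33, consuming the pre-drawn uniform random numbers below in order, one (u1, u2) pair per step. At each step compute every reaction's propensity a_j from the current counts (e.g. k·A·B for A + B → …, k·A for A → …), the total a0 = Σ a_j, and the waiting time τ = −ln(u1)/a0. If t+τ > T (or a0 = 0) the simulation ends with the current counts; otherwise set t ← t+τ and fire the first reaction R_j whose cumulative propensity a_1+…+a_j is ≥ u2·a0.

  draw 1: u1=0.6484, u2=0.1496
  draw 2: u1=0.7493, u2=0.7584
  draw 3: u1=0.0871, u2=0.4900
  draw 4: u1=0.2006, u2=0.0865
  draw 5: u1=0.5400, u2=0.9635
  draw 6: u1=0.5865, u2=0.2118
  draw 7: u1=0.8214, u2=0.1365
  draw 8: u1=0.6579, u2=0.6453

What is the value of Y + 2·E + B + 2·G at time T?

Value at T = 23

Check how each reaction changes W = Y + 2·E + B + 2·G (weight of products minus weight of reactants):
R1: G -> E: (2·1) − (2·1) = 2 − 2 = 0
R2: Y + E -> 3 B: (1·3) − (1·1 + 2·1) = 3 − 3 = 0
R3: G -> E: (2·1) − (2·1) = 2 − 2 = 0
R4: E -> G: (2·1) − (2·1) = 2 − 2 = 0
Every reaction leaves W unchanged, so W is conserved and no simulation is needed: W(T) = W(0) = 3 + 2·3 + 8 + 2·3 = 23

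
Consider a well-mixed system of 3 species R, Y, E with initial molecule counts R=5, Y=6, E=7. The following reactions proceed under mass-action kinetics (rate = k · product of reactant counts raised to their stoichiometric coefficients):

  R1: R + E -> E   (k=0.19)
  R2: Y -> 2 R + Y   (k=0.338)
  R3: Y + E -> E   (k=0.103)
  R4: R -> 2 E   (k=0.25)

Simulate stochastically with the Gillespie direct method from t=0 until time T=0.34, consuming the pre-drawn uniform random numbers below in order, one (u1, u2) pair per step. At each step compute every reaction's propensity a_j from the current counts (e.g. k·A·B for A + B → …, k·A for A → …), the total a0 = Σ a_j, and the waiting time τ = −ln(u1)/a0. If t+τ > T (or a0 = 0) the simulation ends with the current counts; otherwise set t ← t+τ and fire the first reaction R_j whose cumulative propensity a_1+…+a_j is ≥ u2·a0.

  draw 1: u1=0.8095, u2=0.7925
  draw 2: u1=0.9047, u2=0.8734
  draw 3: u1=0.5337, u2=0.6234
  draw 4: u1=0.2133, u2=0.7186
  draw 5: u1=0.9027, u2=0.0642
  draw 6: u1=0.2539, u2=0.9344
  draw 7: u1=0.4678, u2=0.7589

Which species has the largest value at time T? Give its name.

t=0.000: R=5 Y=6 E=7
Draw 1: a1=6.650, a2=2.028, a3=4.326, a4=1.250, a0=14.254; τ=−ln(0.8095)/14.254=0.015 → t=0.015; u2·a0=0.7925·14.254=11.296; a1+a2=8.678 < 11.296 ≤ a1+…+a3=13.004 → R3 fires; R=5 Y=5 E=7
Draw 2: a1=6.650, a2=1.690, a3=3.605, a4=1.250, a0=13.195; τ=−ln(0.9047)/13.195=0.008 → t=0.022; u2·a0=0.8734·13.195=11.525; a1+a2=8.340 < 11.525 ≤ a1+…+a3=11.945 → R3 fires; R=5 Y=4 E=7
Draw 3: a1=6.650, a2=1.352, a3=2.884, a4=1.250, a0=12.136; τ=−ln(0.5337)/12.136=0.052 → t=0.074; u2·a0=0.6234·12.136=7.566; a1=6.650 < 7.566 ≤ a1+a2=8.002 → R2 fires; R=7 Y=4 E=7
Draw 4: a1=9.310, a2=1.352, a3=2.884, a4=1.750, a0=15.296; τ=−ln(0.2133)/15.296=0.101 → t=0.175; u2·a0=0.7186·15.296=10.992; a1+a2=10.662 < 10.992 ≤ a1+…+a3=13.546 → R3 fires; R=7 Y=3 E=7
Draw 5: a1=9.310, a2=1.014, a3=2.163, a4=1.750, a0=14.237; τ=−ln(0.9027)/14.237=0.007 → t=0.182; u2·a0=0.0642·14.237=0.914 ≤ a1=9.310 → R1 fires; R=6 Y=3 E=7
Draw 6: a1=7.980, a2=1.014, a3=2.163, a4=1.500, a0=12.657; τ=−ln(0.2539)/12.657=0.108 → t=0.291; u2·a0=0.9344·12.657=11.827; a1+…+a3=11.157 < 11.827 ≤ a1+…+a4=12.657 → R4 fires; R=5 Y=3 E=9
Draw 7: a1=8.550, a2=1.014, a3=2.781, a4=1.250, a0=13.595; τ=−ln(0.4678)/13.595=0.056 → t=0.347 > T=0.34: stop.
At T=0.34: R=5 Y=3 E=9; the largest is E.

Dominant species at T: E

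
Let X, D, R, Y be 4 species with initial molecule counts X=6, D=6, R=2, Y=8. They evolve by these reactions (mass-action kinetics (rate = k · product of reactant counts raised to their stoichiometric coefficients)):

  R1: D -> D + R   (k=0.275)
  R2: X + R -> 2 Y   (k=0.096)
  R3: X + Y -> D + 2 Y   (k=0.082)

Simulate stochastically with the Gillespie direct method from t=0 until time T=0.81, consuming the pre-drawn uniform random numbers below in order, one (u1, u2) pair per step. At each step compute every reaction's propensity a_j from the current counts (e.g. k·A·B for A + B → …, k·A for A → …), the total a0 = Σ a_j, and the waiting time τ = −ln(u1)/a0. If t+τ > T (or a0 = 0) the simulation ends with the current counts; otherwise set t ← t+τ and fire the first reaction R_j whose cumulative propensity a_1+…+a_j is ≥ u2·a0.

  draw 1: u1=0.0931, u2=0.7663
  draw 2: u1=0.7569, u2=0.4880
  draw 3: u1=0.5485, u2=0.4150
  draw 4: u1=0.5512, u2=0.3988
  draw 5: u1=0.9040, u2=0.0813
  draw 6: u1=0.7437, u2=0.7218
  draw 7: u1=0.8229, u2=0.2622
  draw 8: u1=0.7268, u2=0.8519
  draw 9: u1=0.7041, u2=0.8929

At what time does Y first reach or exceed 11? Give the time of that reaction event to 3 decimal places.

Threshold first reached at t = 0.491

t=0.000: X=6 D=6 R=2 Y=8
Draw 1: a1=1.650, a2=1.152, a3=3.936, a0=6.738; τ=−ln(0.0931)/6.738=0.352 → t=0.352; u2·a0=0.7663·6.738=5.163; a1+a2=2.802 < 5.163 ≤ a1+…+a3=6.738 → R3 fires; X=5 D=7 R=2 Y=9
Draw 2: a1=1.925, a2=0.960, a3=3.690, a0=6.575; τ=−ln(0.7569)/6.575=0.042 → t=0.395; u2·a0=0.4880·6.575=3.209; a1+a2=2.885 < 3.209 ≤ a1+…+a3=6.575 → R3 fires; X=4 D=8 R=2 Y=10
Draw 3: a1=2.200, a2=0.768, a3=3.280, a0=6.248; τ=−ln(0.5485)/6.248=0.096 → t=0.491; u2·a0=0.4150·6.248=2.593; a1=2.200 < 2.593 ≤ a1+a2=2.968 → R2 fires; X=3 D=8 R=1 Y=12
Draw 4: a1=2.200, a2=0.288, a3=2.952, a0=5.440; τ=−ln(0.5512)/5.440=0.109 → t=0.600; u2·a0=0.3988·5.440=2.169 ≤ a1=2.200 → R1 fires; X=3 D=8 R=2 Y=12
Draw 5: a1=2.200, a2=0.576, a3=2.952, a0=5.728; τ=−ln(0.9040)/5.728=0.018 → t=0.618; u2·a0=0.0813·5.728=0.466 ≤ a1=2.200 → R1 fires; X=3 D=8 R=3 Y=12
Draw 6: a1=2.200, a2=0.864, a3=2.952, a0=6.016; τ=−ln(0.7437)/6.016=0.049 → t=0.667; u2·a0=0.7218·6.016=4.342; a1+a2=3.064 < 4.342 ≤ a1+…+a3=6.016 → R3 fires; X=2 D=9 R=3 Y=13
Draw 7: a1=2.475, a2=0.576, a3=2.132, a0=5.183; τ=−ln(0.8229)/5.183=0.038 → t=0.705; u2·a0=0.2622·5.183=1.359 ≤ a1=2.475 → R1 fires; X=2 D=9 R=4 Y=13
Draw 8: a1=2.475, a2=0.768, a3=2.132, a0=5.375; τ=−ln(0.7268)/5.375=0.059 → t=0.764; u2·a0=0.8519·5.375=4.579; a1+a2=3.243 < 4.579 ≤ a1+…+a3=5.375 → R3 fires; X=1 D=10 R=4 Y=14
Draw 9: a1=2.750, a2=0.384, a3=1.148, a0=4.282; τ=−ln(0.7041)/4.282=0.082 → t=0.846 > T=0.81: stop.
Y first becomes ≥ 11 when it reaches 12 at the event at t=0.491.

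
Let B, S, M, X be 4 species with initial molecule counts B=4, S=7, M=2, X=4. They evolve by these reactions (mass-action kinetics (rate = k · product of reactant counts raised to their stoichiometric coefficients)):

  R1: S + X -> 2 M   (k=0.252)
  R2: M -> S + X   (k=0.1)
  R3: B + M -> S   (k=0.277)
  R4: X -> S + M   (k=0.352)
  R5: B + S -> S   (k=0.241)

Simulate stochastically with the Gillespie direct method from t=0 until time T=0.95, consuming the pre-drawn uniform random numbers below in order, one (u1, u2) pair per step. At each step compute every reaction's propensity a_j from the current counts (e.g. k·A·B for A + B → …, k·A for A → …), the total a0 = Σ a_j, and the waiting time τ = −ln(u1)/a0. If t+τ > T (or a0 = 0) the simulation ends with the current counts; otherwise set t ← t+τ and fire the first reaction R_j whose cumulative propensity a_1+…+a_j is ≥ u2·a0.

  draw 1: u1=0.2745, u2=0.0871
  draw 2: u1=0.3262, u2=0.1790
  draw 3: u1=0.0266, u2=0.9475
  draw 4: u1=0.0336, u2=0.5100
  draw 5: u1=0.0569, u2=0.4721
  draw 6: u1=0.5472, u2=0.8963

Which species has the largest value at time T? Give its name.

Dominant species at T: S

t=0.000: B=4 S=7 M=2 X=4
Draw 1: a1=7.056, a2=0.200, a3=2.216, a4=1.408, a5=6.748, a0=17.628; τ=−ln(0.2745)/17.628=0.073 → t=0.073; u2·a0=0.0871·17.628=1.535 ≤ a1=7.056 → R1 fires; B=4 S=6 M=4 X=3
Draw 2: a1=4.536, a2=0.400, a3=4.432, a4=1.056, a5=5.784, a0=16.208; τ=−ln(0.3262)/16.208=0.069 → t=0.142; u2·a0=0.1790·16.208=2.901 ≤ a1=4.536 → R1 fires; B=4 S=5 M=6 X=2
Draw 3: a1=2.520, a2=0.600, a3=6.648, a4=0.704, a5=4.820, a0=15.292; τ=−ln(0.0266)/15.292=0.237 → t=0.380; u2·a0=0.9475·15.292=14.489; a1+…+a4=10.472 < 14.489 ≤ a1+…+a5=15.292 → R5 fires; B=3 S=5 M=6 X=2
Draw 4: a1=2.520, a2=0.600, a3=4.986, a4=0.704, a5=3.615, a0=12.425; τ=−ln(0.0336)/12.425=0.273 → t=0.653; u2·a0=0.5100·12.425=6.337; a1+a2=3.120 < 6.337 ≤ a1+…+a3=8.106 → R3 fires; B=2 S=6 M=5 X=2
Draw 5: a1=3.024, a2=0.500, a3=2.770, a4=0.704, a5=2.892, a0=9.890; τ=−ln(0.0569)/9.890=0.290 → t=0.943; u2·a0=0.4721·9.890=4.669; a1+a2=3.524 < 4.669 ≤ a1+…+a3=6.294 → R3 fires; B=1 S=7 M=4 X=2
Draw 6: a1=3.528, a2=0.400, a3=1.108, a4=0.704, a5=1.687, a0=7.427; τ=−ln(0.5472)/7.427=0.081 → t=1.024 > T=0.95: stop.
At T=0.95: B=1 S=7 M=4 X=2; the largest is S.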